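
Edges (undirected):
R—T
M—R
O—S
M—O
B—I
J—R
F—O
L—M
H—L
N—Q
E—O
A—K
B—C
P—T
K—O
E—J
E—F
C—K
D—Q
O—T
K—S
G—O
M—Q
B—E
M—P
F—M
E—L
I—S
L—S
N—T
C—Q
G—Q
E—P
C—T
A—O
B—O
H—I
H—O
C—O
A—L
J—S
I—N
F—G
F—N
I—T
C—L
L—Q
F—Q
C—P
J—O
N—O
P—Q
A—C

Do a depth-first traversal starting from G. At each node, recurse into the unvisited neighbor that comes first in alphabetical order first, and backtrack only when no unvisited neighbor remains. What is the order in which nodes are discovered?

G → F → E → B → C → A → K → O → H → I → N → Q → D → L → M → P → T → R → J → S

Visit G
G → F
F → E
E → B
B → C
C → A
A → K
K → O
O → H
H → I
I → N
N → Q
Q → D
Q → L
L → M
M → P
P → T
T → R
R → J
J → S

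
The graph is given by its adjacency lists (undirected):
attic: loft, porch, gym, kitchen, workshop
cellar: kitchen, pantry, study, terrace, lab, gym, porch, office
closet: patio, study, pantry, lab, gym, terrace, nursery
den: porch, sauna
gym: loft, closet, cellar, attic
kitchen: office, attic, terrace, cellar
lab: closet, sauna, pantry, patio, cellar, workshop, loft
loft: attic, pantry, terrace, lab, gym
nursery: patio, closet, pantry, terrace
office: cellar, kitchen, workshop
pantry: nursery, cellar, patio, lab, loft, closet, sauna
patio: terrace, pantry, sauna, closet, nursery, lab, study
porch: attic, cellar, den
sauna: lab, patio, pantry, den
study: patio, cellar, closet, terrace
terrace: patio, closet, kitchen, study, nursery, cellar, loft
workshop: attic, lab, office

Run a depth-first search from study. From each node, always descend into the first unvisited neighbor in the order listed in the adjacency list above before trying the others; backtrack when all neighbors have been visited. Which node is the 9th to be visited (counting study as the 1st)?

office

Visit study
study → patio
patio → terrace
terrace → closet
closet → pantry
pantry → nursery
pantry → cellar
cellar → kitchen
kitchen → office
office → workshop
workshop → attic
attic → loft
loft → lab
lab → sauna
sauna → den
den → porch
loft → gym

Visit order: study, patio, terrace, closet, pantry, nursery, cellar, kitchen, office, workshop, attic, loft, lab, sauna, den, porch, gym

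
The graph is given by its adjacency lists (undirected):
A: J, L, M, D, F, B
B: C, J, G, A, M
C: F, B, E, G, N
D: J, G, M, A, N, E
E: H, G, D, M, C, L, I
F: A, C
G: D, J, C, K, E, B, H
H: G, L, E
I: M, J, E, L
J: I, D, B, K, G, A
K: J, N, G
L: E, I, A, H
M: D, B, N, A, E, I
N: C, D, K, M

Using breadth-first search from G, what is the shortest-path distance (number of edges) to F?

2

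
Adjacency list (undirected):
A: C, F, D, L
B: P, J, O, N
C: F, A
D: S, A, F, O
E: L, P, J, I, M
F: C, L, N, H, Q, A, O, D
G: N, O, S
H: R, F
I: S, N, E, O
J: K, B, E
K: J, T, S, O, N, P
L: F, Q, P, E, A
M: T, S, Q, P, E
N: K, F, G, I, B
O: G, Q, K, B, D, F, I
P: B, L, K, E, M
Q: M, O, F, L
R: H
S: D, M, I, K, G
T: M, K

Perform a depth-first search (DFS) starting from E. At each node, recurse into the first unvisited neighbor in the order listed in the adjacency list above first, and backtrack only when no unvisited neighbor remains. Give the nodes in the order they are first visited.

E → L → F → C → A → D → S → M → T → K → J → B → P → O → G → N → I → Q → H → R

Visit E
E → L
L → F
F → C
C → A
A → D
D → S
S → M
M → T
T → K
K → J
J → B
B → P
B → O
O → G
G → N
N → I
O → Q
F → H
H → R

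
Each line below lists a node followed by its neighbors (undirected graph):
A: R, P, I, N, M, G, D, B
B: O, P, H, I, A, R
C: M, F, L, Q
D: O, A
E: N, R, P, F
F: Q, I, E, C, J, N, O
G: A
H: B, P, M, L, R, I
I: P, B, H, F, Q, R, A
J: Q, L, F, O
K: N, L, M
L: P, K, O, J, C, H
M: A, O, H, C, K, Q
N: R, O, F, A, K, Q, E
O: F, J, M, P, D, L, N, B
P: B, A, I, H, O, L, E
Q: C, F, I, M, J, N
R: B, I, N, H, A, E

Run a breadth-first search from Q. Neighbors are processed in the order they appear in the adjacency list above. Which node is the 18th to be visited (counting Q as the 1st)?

G

Visit Q; enqueue C, F, I, M, J, N → queue [C, F, I, M, J, N]
Visit C; enqueue L → queue [F, I, M, J, N, L]
Visit F; enqueue E, O → queue [I, M, J, N, L, E, O]
Visit I; enqueue P, B, H, R, A → queue [M, J, N, L, E, O, P, B, H, R, A]
Visit M; enqueue K → queue [J, N, L, E, O, P, B, H, R, A, K]
Visit J → queue [N, L, E, O, P, B, H, R, A, K]
Visit N → queue [L, E, O, P, B, H, R, A, K]
Visit L → queue [E, O, P, B, H, R, A, K]
Visit E → queue [O, P, B, H, R, A, K]
Visit O; enqueue D → queue [P, B, H, R, A, K, D]
Visit P → queue [B, H, R, A, K, D]
Visit B → queue [H, R, A, K, D]
Visit H → queue [R, A, K, D]
Visit R → queue [A, K, D]
Visit A; enqueue G → queue [K, D, G]
Visit K → queue [D, G]
Visit D → queue [G]
Visit G → queue []

Visit order: Q, C, F, I, M, J, N, L, E, O, P, B, H, R, A, K, D, G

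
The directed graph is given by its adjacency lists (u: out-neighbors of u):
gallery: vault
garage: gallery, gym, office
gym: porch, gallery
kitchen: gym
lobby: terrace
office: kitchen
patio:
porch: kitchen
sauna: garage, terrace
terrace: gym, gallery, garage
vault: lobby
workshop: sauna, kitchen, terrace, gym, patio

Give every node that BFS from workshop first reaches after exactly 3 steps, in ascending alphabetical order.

office, vault

Level 0: workshop
Level 1: gym, kitchen, patio, sauna, terrace
Level 2: gallery, garage, porch
Level 3: office, vault
Level 4: lobby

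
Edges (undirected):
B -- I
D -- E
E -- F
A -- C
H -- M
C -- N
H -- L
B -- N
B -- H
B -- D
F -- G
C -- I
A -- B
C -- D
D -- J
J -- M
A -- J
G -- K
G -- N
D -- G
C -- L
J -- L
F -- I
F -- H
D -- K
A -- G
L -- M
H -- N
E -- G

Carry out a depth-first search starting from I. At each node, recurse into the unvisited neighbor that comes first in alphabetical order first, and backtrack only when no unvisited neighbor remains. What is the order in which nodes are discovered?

I, B, A, C, D, E, F, G, K, N, H, L, J, M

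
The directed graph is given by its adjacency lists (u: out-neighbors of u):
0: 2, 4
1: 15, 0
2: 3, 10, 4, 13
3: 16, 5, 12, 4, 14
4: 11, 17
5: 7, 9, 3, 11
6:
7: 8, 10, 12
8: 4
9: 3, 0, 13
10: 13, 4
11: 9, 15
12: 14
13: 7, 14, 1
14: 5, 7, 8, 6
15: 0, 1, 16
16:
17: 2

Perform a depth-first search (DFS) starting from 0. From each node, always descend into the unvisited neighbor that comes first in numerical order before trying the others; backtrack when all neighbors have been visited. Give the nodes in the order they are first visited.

0 -> 2 -> 3 -> 4 -> 11 -> 9 -> 13 -> 1 -> 15 -> 16 -> 7 -> 8 -> 10 -> 12 -> 14 -> 5 -> 6 -> 17

Visit 0
0 → 2
2 → 3
3 → 4
4 → 11
11 → 9
9 → 13
13 → 1
1 → 15
15 → 16
13 → 7
7 → 8
7 → 10
7 → 12
12 → 14
14 → 5
14 → 6
4 → 17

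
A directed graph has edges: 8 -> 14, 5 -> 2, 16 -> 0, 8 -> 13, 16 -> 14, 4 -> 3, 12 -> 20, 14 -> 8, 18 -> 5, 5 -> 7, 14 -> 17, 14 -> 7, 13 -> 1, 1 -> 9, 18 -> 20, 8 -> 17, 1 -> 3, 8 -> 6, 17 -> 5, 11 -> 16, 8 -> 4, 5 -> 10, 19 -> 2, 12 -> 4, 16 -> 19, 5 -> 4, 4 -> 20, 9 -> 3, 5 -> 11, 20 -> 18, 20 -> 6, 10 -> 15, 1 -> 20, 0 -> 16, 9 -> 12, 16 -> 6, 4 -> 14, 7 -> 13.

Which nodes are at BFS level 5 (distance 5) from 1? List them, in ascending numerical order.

Level 0: 1
Level 1: 3, 9, 20
Level 2: 6, 12, 18
Level 3: 4, 5
Level 4: 2, 7, 10, 11, 14
Level 5: 8, 13, 15, 16, 17
Level 6: 0, 19

8, 13, 15, 16, 17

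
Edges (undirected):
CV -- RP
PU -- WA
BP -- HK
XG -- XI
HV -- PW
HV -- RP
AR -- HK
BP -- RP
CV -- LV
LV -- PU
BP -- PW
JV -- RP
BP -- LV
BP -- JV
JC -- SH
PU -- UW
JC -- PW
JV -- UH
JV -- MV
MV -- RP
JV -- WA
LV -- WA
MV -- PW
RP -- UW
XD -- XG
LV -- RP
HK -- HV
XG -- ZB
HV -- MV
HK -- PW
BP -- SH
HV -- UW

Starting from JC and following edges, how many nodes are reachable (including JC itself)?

16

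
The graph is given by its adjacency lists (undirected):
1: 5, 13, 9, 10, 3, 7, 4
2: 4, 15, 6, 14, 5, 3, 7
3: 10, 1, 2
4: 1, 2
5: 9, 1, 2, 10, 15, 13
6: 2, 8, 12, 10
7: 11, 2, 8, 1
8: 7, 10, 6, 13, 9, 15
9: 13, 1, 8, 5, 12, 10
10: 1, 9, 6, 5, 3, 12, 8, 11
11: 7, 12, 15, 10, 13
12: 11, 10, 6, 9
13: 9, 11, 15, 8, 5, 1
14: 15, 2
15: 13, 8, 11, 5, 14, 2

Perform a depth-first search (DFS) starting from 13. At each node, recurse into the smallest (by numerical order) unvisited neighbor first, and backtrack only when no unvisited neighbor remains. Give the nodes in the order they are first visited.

13, 1, 3, 2, 4, 5, 9, 8, 6, 10, 11, 7, 12, 15, 14

Visit 13
13 → 1
1 → 3
3 → 2
2 → 4
2 → 5
5 → 9
9 → 8
8 → 6
6 → 10
10 → 11
11 → 7
11 → 12
11 → 15
15 → 14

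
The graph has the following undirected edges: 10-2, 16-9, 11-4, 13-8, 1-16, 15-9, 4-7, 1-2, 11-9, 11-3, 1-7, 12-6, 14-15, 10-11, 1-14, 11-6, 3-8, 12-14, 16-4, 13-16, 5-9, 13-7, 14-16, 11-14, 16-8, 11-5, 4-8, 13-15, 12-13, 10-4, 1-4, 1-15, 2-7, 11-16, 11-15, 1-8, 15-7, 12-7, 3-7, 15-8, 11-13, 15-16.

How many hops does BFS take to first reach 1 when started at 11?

2

Level 0: 11
Level 1: 3, 4, 5, 6, 9, 10, 13, 14, 15, 16
Level 2: 1, 2, 7, 8, 12
1 first appears at level 2.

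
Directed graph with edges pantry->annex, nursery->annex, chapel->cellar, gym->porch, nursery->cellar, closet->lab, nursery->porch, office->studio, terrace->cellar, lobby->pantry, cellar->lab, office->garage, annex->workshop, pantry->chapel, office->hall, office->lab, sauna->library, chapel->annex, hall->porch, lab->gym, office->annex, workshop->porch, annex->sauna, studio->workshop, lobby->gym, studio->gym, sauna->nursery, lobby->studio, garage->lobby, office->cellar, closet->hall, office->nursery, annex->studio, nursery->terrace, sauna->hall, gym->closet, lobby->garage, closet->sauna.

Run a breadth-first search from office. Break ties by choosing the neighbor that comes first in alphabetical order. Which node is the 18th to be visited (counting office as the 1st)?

chapel

Visit office; enqueue annex, cellar, garage, hall, lab, nursery, studio → queue [annex, cellar, garage, hall, lab, nursery, studio]
Visit annex; enqueue sauna, workshop → queue [cellar, garage, hall, lab, nursery, studio, sauna, workshop]
Visit cellar → queue [garage, hall, lab, nursery, studio, sauna, workshop]
Visit garage; enqueue lobby → queue [hall, lab, nursery, studio, sauna, workshop, lobby]
Visit hall; enqueue porch → queue [lab, nursery, studio, sauna, workshop, lobby, porch]
Visit lab; enqueue gym → queue [nursery, studio, sauna, workshop, lobby, porch, gym]
Visit nursery; enqueue terrace → queue [studio, sauna, workshop, lobby, porch, gym, terrace]
Visit studio → queue [sauna, workshop, lobby, porch, gym, terrace]
Visit sauna; enqueue library → queue [workshop, lobby, porch, gym, terrace, library]
Visit workshop → queue [lobby, porch, gym, terrace, library]
Visit lobby; enqueue pantry → queue [porch, gym, terrace, library, pantry]
Visit porch → queue [gym, terrace, library, pantry]
Visit gym; enqueue closet → queue [terrace, library, pantry, closet]
Visit terrace → queue [library, pantry, closet]
Visit library → queue [pantry, closet]
Visit pantry; enqueue chapel → queue [closet, chapel]
Visit closet → queue [chapel]
Visit chapel → queue []

Visit order: office, annex, cellar, garage, hall, lab, nursery, studio, sauna, workshop, lobby, porch, gym, terrace, library, pantry, closet, chapel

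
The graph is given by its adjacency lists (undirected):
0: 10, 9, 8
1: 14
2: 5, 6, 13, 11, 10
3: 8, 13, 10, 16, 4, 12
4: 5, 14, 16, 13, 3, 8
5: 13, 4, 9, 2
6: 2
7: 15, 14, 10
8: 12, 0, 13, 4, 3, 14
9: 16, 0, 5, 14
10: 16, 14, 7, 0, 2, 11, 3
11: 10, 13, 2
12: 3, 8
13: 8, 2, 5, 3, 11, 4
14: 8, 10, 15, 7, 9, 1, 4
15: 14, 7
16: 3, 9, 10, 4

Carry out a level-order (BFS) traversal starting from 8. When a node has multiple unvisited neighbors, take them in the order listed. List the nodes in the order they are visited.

8, 12, 0, 13, 4, 3, 14, 10, 9, 2, 5, 11, 16, 15, 7, 1, 6

Visit 8; enqueue 12, 0, 13, 4, 3, 14 → queue [12, 0, 13, 4, 3, 14]
Visit 12 → queue [0, 13, 4, 3, 14]
Visit 0; enqueue 10, 9 → queue [13, 4, 3, 14, 10, 9]
Visit 13; enqueue 2, 5, 11 → queue [4, 3, 14, 10, 9, 2, 5, 11]
Visit 4; enqueue 16 → queue [3, 14, 10, 9, 2, 5, 11, 16]
Visit 3 → queue [14, 10, 9, 2, 5, 11, 16]
Visit 14; enqueue 15, 7, 1 → queue [10, 9, 2, 5, 11, 16, 15, 7, 1]
Visit 10 → queue [9, 2, 5, 11, 16, 15, 7, 1]
Visit 9 → queue [2, 5, 11, 16, 15, 7, 1]
Visit 2; enqueue 6 → queue [5, 11, 16, 15, 7, 1, 6]
Visit 5 → queue [11, 16, 15, 7, 1, 6]
Visit 11 → queue [16, 15, 7, 1, 6]
Visit 16 → queue [15, 7, 1, 6]
Visit 15 → queue [7, 1, 6]
Visit 7 → queue [1, 6]
Visit 1 → queue [6]
Visit 6 → queue []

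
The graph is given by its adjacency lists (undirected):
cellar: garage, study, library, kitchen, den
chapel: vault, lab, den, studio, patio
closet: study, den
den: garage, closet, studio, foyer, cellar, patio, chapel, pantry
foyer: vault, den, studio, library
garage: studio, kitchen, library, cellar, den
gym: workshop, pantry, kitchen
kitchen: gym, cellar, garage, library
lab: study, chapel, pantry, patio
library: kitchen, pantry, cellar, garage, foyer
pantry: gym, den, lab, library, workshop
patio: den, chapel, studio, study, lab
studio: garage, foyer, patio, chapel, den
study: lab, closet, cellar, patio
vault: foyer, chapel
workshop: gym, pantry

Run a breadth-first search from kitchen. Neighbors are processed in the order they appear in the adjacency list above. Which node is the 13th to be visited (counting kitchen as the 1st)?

Visit kitchen; enqueue gym, cellar, garage, library → queue [gym, cellar, garage, library]
Visit gym; enqueue workshop, pantry → queue [cellar, garage, library, workshop, pantry]
Visit cellar; enqueue study, den → queue [garage, library, workshop, pantry, study, den]
Visit garage; enqueue studio → queue [library, workshop, pantry, study, den, studio]
Visit library; enqueue foyer → queue [workshop, pantry, study, den, studio, foyer]
Visit workshop → queue [pantry, study, den, studio, foyer]
Visit pantry; enqueue lab → queue [study, den, studio, foyer, lab]
Visit study; enqueue closet, patio → queue [den, studio, foyer, lab, closet, patio]
Visit den; enqueue chapel → queue [studio, foyer, lab, closet, patio, chapel]
Visit studio → queue [foyer, lab, closet, patio, chapel]
Visit foyer; enqueue vault → queue [lab, closet, patio, chapel, vault]
Visit lab → queue [closet, patio, chapel, vault]
Visit closet → queue [patio, chapel, vault]
Visit patio → queue [chapel, vault]
Visit chapel → queue [vault]
Visit vault → queue []

Visit order: kitchen, gym, cellar, garage, library, workshop, pantry, study, den, studio, foyer, lab, closet, patio, chapel, vault

closet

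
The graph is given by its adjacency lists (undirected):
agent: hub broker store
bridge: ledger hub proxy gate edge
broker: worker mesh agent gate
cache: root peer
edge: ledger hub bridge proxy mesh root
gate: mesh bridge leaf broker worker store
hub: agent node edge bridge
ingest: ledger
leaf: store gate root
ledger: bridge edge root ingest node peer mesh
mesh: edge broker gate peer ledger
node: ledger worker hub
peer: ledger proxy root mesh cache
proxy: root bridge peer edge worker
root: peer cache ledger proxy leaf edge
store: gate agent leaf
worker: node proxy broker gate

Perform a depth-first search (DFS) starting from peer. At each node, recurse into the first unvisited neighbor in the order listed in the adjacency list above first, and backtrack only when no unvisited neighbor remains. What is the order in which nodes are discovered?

peer, ledger, bridge, hub, agent, broker, worker, node, proxy, root, cache, leaf, store, gate, mesh, edge, ingest

Visit peer
peer → ledger
ledger → bridge
bridge → hub
hub → agent
agent → broker
broker → worker
worker → node
worker → proxy
proxy → root
root → cache
root → leaf
leaf → store
store → gate
gate → mesh
mesh → edge
ledger → ingest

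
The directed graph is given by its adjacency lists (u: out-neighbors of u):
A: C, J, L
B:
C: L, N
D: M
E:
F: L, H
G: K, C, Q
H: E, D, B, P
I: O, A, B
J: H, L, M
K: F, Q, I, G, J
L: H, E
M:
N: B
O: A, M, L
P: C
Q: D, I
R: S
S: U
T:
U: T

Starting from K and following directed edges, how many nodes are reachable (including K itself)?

BFS from K visits: K, F, G, I, J, Q, H, L, C, A, B, O, M, D, E, P, N
Reachable nodes: 17 of 21 total.

17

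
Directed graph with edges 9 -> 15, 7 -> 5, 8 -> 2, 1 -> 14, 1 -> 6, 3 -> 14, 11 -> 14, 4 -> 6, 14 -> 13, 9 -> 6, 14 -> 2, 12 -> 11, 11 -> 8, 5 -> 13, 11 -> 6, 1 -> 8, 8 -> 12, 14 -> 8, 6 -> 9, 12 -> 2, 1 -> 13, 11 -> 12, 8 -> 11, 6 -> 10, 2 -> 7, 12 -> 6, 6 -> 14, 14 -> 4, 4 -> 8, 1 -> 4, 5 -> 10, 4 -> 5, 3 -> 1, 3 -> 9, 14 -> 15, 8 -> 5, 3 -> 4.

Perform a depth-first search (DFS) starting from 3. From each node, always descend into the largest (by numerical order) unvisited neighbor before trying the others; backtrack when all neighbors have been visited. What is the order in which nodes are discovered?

Visit 3
3 → 14
14 → 15
14 → 13
14 → 8
8 → 12
12 → 11
11 → 6
6 → 10
6 → 9
12 → 2
2 → 7
7 → 5
14 → 4
3 → 1

3, 14, 15, 13, 8, 12, 11, 6, 10, 9, 2, 7, 5, 4, 1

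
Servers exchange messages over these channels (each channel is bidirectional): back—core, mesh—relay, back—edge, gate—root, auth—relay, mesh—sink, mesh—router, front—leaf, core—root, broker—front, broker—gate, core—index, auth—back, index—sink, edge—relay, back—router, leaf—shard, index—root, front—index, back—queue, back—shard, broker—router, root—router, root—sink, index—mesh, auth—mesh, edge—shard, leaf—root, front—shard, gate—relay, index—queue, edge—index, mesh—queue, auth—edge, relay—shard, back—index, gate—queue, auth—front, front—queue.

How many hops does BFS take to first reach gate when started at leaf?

Level 0: leaf
Level 1: front, root, shard
Level 2: auth, back, broker, core, edge, gate, index, queue, relay, router, sink
Level 3: mesh
gate first appears at level 2.

2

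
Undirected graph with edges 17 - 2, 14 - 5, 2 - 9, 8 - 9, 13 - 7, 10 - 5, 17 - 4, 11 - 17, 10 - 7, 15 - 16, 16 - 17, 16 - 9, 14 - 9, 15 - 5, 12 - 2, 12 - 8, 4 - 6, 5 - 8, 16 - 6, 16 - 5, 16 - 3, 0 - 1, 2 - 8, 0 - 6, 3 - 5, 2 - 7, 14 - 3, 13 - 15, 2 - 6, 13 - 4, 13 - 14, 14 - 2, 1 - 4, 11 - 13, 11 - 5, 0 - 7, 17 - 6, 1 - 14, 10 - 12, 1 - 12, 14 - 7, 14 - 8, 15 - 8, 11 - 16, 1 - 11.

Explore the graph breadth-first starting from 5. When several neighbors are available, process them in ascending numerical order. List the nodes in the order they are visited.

Visit 5; enqueue 3, 8, 10, 11, 14, 15, 16 → queue [3, 8, 10, 11, 14, 15, 16]
Visit 3 → queue [8, 10, 11, 14, 15, 16]
Visit 8; enqueue 2, 9, 12 → queue [10, 11, 14, 15, 16, 2, 9, 12]
Visit 10; enqueue 7 → queue [11, 14, 15, 16, 2, 9, 12, 7]
Visit 11; enqueue 1, 13, 17 → queue [14, 15, 16, 2, 9, 12, 7, 1, 13, 17]
Visit 14 → queue [15, 16, 2, 9, 12, 7, 1, 13, 17]
Visit 15 → queue [16, 2, 9, 12, 7, 1, 13, 17]
Visit 16; enqueue 6 → queue [2, 9, 12, 7, 1, 13, 17, 6]
Visit 2 → queue [9, 12, 7, 1, 13, 17, 6]
Visit 9 → queue [12, 7, 1, 13, 17, 6]
Visit 12 → queue [7, 1, 13, 17, 6]
Visit 7; enqueue 0 → queue [1, 13, 17, 6, 0]
Visit 1; enqueue 4 → queue [13, 17, 6, 0, 4]
Visit 13 → queue [17, 6, 0, 4]
Visit 17 → queue [6, 0, 4]
Visit 6 → queue [0, 4]
Visit 0 → queue [4]
Visit 4 → queue []

5 3 8 10 11 14 15 16 2 9 12 7 1 13 17 6 0 4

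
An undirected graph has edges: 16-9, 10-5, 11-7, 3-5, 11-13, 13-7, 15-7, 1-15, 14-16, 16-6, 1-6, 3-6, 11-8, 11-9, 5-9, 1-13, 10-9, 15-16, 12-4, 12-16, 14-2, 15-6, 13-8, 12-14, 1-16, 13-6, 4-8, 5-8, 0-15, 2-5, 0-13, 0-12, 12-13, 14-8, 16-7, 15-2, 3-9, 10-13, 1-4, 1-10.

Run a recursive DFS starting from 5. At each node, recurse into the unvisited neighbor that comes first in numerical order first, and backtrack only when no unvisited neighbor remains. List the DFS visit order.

Visit 5
5 → 2
2 → 14
14 → 8
8 → 4
4 → 1
1 → 6
6 → 3
3 → 9
9 → 10
10 → 13
13 → 0
0 → 12
12 → 16
16 → 7
7 → 11
7 → 15

5 → 2 → 14 → 8 → 4 → 1 → 6 → 3 → 9 → 10 → 13 → 0 → 12 → 16 → 7 → 11 → 15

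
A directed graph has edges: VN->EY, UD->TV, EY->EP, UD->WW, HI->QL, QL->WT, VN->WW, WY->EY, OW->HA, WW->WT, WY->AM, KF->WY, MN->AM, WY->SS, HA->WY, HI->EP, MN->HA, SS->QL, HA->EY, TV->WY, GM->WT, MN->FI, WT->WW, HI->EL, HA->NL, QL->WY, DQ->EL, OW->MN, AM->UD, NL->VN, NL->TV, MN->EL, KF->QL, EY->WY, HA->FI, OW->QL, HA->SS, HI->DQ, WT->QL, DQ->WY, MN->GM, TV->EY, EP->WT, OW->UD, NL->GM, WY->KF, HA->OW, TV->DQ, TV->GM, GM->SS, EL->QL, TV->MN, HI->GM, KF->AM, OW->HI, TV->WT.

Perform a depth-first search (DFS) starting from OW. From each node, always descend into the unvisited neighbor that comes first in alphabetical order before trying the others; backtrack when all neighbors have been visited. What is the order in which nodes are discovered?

OW, HA, EY, EP, WT, QL, WY, AM, UD, TV, DQ, EL, GM, SS, MN, FI, WW, KF, NL, VN, HI

Visit OW
OW → HA
HA → EY
EY → EP
EP → WT
WT → QL
QL → WY
WY → AM
AM → UD
UD → TV
TV → DQ
DQ → EL
TV → GM
GM → SS
TV → MN
MN → FI
UD → WW
WY → KF
HA → NL
NL → VN
OW → HI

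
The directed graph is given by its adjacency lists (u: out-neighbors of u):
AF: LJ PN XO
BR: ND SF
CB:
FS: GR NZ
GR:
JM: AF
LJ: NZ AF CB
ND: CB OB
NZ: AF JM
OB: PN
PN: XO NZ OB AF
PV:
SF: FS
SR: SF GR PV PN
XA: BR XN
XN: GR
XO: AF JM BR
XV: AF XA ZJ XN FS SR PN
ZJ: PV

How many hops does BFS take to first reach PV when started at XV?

2

Level 0: XV
Level 1: AF, FS, PN, SR, XA, XN, ZJ
Level 2: BR, GR, LJ, NZ, OB, PV, SF, XO
Level 3: CB, JM, ND
PV first appears at level 2.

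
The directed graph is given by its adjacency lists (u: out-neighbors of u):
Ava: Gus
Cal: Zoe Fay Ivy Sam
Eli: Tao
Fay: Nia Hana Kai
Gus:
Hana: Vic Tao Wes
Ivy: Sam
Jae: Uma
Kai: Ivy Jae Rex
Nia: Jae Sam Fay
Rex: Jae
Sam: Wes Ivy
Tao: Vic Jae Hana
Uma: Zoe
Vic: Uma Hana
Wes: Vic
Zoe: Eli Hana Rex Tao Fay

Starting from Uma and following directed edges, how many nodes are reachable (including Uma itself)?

BFS from Uma visits: Uma, Zoe, Eli, Fay, Hana, Rex, Tao, Kai, Nia, Vic, Wes, Jae, Ivy, Sam
Reachable nodes: 14 of 17 total.

14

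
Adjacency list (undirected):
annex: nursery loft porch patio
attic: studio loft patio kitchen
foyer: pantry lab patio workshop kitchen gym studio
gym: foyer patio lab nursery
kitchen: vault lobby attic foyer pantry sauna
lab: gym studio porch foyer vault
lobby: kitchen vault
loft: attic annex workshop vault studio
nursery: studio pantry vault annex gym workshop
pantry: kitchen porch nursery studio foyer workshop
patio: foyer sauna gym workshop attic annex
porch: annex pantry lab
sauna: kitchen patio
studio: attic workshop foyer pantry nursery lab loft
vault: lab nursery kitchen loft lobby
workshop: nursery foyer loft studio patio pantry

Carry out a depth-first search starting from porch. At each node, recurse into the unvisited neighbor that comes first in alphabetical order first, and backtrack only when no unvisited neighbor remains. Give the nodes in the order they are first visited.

Visit porch
porch → annex
annex → loft
loft → attic
attic → kitchen
kitchen → foyer
foyer → gym
gym → lab
lab → studio
studio → nursery
nursery → pantry
pantry → workshop
workshop → patio
patio → sauna
nursery → vault
vault → lobby

porch -> annex -> loft -> attic -> kitchen -> foyer -> gym -> lab -> studio -> nursery -> pantry -> workshop -> patio -> sauna -> vault -> lobby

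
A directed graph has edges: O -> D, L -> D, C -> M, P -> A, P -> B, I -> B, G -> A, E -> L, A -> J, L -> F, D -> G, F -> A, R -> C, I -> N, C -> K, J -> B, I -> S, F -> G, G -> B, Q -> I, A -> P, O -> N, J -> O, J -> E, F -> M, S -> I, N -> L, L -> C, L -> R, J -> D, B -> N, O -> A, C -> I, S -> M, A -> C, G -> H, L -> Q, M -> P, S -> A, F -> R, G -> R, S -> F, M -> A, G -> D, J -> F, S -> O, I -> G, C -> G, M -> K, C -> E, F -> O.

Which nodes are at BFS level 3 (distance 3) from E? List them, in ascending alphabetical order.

Level 0: E
Level 1: L
Level 2: C, D, F, Q, R
Level 3: A, G, I, K, M, O
Level 4: B, H, J, N, P, S

A, G, I, K, M, O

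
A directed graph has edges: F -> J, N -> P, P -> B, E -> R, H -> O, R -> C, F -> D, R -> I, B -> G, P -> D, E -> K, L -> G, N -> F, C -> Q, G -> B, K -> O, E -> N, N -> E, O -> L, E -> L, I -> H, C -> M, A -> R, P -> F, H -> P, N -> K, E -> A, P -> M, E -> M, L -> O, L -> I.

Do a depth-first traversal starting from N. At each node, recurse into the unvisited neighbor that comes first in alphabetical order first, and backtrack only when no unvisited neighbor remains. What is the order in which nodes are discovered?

N → E → A → R → C → M → Q → I → H → O → L → G → B → P → D → F → J → K

Visit N
N → E
E → A
A → R
R → C
C → M
C → Q
R → I
I → H
H → O
O → L
L → G
G → B
H → P
P → D
P → F
F → J
E → K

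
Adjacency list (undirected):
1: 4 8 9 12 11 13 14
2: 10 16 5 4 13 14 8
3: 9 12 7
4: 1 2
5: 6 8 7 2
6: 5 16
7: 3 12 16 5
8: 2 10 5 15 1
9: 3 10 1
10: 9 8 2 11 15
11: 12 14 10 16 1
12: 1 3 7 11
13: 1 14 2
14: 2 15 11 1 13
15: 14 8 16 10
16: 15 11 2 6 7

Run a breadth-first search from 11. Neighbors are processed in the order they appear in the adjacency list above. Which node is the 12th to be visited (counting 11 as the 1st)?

9

Visit 11; enqueue 12, 14, 10, 16, 1 → queue [12, 14, 10, 16, 1]
Visit 12; enqueue 3, 7 → queue [14, 10, 16, 1, 3, 7]
Visit 14; enqueue 2, 15, 13 → queue [10, 16, 1, 3, 7, 2, 15, 13]
Visit 10; enqueue 9, 8 → queue [16, 1, 3, 7, 2, 15, 13, 9, 8]
Visit 16; enqueue 6 → queue [1, 3, 7, 2, 15, 13, 9, 8, 6]
Visit 1; enqueue 4 → queue [3, 7, 2, 15, 13, 9, 8, 6, 4]
Visit 3 → queue [7, 2, 15, 13, 9, 8, 6, 4]
Visit 7; enqueue 5 → queue [2, 15, 13, 9, 8, 6, 4, 5]
Visit 2 → queue [15, 13, 9, 8, 6, 4, 5]
Visit 15 → queue [13, 9, 8, 6, 4, 5]
Visit 13 → queue [9, 8, 6, 4, 5]
Visit 9 → queue [8, 6, 4, 5]
Visit 8 → queue [6, 4, 5]
Visit 6 → queue [4, 5]
Visit 4 → queue [5]
Visit 5 → queue []

Visit order: 11, 12, 14, 10, 16, 1, 3, 7, 2, 15, 13, 9, 8, 6, 4, 5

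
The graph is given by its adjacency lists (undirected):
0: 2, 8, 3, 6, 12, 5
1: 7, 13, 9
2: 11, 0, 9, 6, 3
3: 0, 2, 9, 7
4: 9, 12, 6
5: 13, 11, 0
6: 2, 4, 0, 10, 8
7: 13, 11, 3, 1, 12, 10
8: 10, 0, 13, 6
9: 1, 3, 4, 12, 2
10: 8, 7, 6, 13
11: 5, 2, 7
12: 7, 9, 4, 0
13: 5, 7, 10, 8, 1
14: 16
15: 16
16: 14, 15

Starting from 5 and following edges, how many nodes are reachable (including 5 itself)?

14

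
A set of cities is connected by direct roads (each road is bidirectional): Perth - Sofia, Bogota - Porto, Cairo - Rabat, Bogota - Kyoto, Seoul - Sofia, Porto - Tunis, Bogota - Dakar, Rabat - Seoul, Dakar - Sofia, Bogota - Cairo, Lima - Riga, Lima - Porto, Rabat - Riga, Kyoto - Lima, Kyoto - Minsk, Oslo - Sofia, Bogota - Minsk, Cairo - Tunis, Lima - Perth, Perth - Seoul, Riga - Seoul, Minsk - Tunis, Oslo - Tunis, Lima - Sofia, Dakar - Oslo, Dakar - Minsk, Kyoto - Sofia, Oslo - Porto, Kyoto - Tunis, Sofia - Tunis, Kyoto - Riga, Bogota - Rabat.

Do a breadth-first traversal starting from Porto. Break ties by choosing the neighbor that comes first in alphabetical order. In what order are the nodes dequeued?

Visit Porto; enqueue Bogota, Lima, Oslo, Tunis → queue [Bogota, Lima, Oslo, Tunis]
Visit Bogota; enqueue Cairo, Dakar, Kyoto, Minsk, Rabat → queue [Lima, Oslo, Tunis, Cairo, Dakar, Kyoto, Minsk, Rabat]
Visit Lima; enqueue Perth, Riga, Sofia → queue [Oslo, Tunis, Cairo, Dakar, Kyoto, Minsk, Rabat, Perth, Riga, Sofia]
Visit Oslo → queue [Tunis, Cairo, Dakar, Kyoto, Minsk, Rabat, Perth, Riga, Sofia]
Visit Tunis → queue [Cairo, Dakar, Kyoto, Minsk, Rabat, Perth, Riga, Sofia]
Visit Cairo → queue [Dakar, Kyoto, Minsk, Rabat, Perth, Riga, Sofia]
Visit Dakar → queue [Kyoto, Minsk, Rabat, Perth, Riga, Sofia]
Visit Kyoto → queue [Minsk, Rabat, Perth, Riga, Sofia]
Visit Minsk → queue [Rabat, Perth, Riga, Sofia]
Visit Rabat; enqueue Seoul → queue [Perth, Riga, Sofia, Seoul]
Visit Perth → queue [Riga, Sofia, Seoul]
Visit Riga → queue [Sofia, Seoul]
Visit Sofia → queue [Seoul]
Visit Seoul → queue []

Porto, Bogota, Lima, Oslo, Tunis, Cairo, Dakar, Kyoto, Minsk, Rabat, Perth, Riga, Sofia, Seoul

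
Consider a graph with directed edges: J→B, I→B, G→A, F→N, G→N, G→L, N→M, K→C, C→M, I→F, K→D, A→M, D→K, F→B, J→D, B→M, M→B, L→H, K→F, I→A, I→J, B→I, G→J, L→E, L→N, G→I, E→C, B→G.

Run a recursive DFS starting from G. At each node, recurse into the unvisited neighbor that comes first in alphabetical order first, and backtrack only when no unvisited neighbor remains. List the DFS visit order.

Visit G
G → A
A → M
M → B
B → I
I → F
F → N
I → J
J → D
D → K
K → C
G → L
L → E
L → H

G → A → M → B → I → F → N → J → D → K → C → L → E → H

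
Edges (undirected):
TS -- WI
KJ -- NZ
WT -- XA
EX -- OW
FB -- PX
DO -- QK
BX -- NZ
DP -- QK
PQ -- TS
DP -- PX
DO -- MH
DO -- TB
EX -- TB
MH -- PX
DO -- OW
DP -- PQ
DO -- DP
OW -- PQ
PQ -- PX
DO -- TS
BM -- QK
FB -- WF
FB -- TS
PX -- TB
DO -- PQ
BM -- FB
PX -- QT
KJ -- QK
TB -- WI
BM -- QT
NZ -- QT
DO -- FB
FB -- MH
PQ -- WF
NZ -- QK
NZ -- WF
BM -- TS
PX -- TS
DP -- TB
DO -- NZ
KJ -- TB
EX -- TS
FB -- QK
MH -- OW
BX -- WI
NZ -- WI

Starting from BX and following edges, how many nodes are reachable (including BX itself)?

18

BFS from BX visits: BX, NZ, WI, DO, KJ, QK, QT, WF, TB, TS, DP, FB, MH, OW, PQ, BM, PX, EX
Reachable nodes: 18 of 20 total.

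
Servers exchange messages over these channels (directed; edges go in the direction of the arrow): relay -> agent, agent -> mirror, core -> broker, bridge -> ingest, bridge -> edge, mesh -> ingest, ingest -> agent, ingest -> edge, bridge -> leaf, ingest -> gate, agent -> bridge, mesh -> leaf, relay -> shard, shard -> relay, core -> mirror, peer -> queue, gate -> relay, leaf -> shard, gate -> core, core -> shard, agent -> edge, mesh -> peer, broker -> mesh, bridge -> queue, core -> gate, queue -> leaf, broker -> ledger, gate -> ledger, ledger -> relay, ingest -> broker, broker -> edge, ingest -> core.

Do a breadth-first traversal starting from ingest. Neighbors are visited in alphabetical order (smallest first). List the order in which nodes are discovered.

Visit ingest; enqueue agent, broker, core, edge, gate → queue [agent, broker, core, edge, gate]
Visit agent; enqueue bridge, mirror → queue [broker, core, edge, gate, bridge, mirror]
Visit broker; enqueue ledger, mesh → queue [core, edge, gate, bridge, mirror, ledger, mesh]
Visit core; enqueue shard → queue [edge, gate, bridge, mirror, ledger, mesh, shard]
Visit edge → queue [gate, bridge, mirror, ledger, mesh, shard]
Visit gate; enqueue relay → queue [bridge, mirror, ledger, mesh, shard, relay]
Visit bridge; enqueue leaf, queue → queue [mirror, ledger, mesh, shard, relay, leaf, queue]
Visit mirror → queue [ledger, mesh, shard, relay, leaf, queue]
Visit ledger → queue [mesh, shard, relay, leaf, queue]
Visit mesh; enqueue peer → queue [shard, relay, leaf, queue, peer]
Visit shard → queue [relay, leaf, queue, peer]
Visit relay → queue [leaf, queue, peer]
Visit leaf → queue [queue, peer]
Visit queue → queue [peer]
Visit peer → queue []

ingest, agent, broker, core, edge, gate, bridge, mirror, ledger, mesh, shard, relay, leaf, queue, peer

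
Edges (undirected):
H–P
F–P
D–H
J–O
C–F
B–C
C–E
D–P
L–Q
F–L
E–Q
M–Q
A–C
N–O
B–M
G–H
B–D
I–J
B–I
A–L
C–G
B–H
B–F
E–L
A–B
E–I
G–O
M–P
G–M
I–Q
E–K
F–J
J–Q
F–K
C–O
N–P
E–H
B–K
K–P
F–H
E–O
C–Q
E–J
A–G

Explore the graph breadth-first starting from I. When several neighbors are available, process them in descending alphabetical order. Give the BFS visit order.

Visit I; enqueue Q, J, E, B → queue [Q, J, E, B]
Visit Q; enqueue M, L, C → queue [J, E, B, M, L, C]
Visit J; enqueue O, F → queue [E, B, M, L, C, O, F]
Visit E; enqueue K, H → queue [B, M, L, C, O, F, K, H]
Visit B; enqueue D, A → queue [M, L, C, O, F, K, H, D, A]
Visit M; enqueue P, G → queue [L, C, O, F, K, H, D, A, P, G]
Visit L → queue [C, O, F, K, H, D, A, P, G]
Visit C → queue [O, F, K, H, D, A, P, G]
Visit O; enqueue N → queue [F, K, H, D, A, P, G, N]
Visit F → queue [K, H, D, A, P, G, N]
Visit K → queue [H, D, A, P, G, N]
Visit H → queue [D, A, P, G, N]
Visit D → queue [A, P, G, N]
Visit A → queue [P, G, N]
Visit P → queue [G, N]
Visit G → queue [N]
Visit N → queue []

I, Q, J, E, B, M, L, C, O, F, K, H, D, A, P, G, N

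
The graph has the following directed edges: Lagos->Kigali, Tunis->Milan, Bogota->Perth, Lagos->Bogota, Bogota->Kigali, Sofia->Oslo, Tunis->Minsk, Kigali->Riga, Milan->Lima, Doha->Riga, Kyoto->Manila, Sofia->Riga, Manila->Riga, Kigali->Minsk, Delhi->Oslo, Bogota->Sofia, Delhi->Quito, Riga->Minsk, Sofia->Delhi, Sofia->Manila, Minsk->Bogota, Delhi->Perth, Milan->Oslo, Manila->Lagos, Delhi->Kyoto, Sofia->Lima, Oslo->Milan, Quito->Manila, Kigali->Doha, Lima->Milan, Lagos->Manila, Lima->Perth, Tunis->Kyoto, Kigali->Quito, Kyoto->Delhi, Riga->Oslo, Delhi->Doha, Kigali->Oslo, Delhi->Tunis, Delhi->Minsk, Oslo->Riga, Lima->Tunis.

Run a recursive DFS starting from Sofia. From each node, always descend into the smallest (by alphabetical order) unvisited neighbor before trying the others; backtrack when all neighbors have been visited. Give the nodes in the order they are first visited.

Visit Sofia
Sofia → Delhi
Delhi → Doha
Doha → Riga
Riga → Minsk
Minsk → Bogota
Bogota → Kigali
Kigali → Oslo
Oslo → Milan
Milan → Lima
Lima → Perth
Lima → Tunis
Tunis → Kyoto
Kyoto → Manila
Manila → Lagos
Kigali → Quito

Sofia, Delhi, Doha, Riga, Minsk, Bogota, Kigali, Oslo, Milan, Lima, Perth, Tunis, Kyoto, Manila, Lagos, Quito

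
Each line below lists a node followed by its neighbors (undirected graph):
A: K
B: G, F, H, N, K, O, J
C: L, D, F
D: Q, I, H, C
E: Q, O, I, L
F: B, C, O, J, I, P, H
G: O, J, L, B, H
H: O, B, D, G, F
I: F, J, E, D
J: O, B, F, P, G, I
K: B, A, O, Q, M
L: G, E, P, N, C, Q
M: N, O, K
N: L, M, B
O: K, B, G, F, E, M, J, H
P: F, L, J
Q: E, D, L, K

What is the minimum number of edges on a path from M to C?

3

Level 0: M
Level 1: K, N, O
Level 2: A, B, E, F, G, H, J, L, Q
Level 3: C, D, I, P
C first appears at level 3.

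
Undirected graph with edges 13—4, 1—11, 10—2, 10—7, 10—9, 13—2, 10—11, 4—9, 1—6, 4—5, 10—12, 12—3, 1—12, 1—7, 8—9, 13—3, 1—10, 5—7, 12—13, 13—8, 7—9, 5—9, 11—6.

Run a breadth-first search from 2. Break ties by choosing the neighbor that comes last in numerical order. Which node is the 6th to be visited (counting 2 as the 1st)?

4

Visit 2; enqueue 13, 10 → queue [13, 10]
Visit 13; enqueue 12, 8, 4, 3 → queue [10, 12, 8, 4, 3]
Visit 10; enqueue 11, 9, 7, 1 → queue [12, 8, 4, 3, 11, 9, 7, 1]
Visit 12 → queue [8, 4, 3, 11, 9, 7, 1]
Visit 8 → queue [4, 3, 11, 9, 7, 1]
Visit 4; enqueue 5 → queue [3, 11, 9, 7, 1, 5]
Visit 3 → queue [11, 9, 7, 1, 5]
Visit 11; enqueue 6 → queue [9, 7, 1, 5, 6]
Visit 9 → queue [7, 1, 5, 6]
Visit 7 → queue [1, 5, 6]
Visit 1 → queue [5, 6]
Visit 5 → queue [6]
Visit 6 → queue []

Visit order: 2, 13, 10, 12, 8, 4, 3, 11, 9, 7, 1, 5, 6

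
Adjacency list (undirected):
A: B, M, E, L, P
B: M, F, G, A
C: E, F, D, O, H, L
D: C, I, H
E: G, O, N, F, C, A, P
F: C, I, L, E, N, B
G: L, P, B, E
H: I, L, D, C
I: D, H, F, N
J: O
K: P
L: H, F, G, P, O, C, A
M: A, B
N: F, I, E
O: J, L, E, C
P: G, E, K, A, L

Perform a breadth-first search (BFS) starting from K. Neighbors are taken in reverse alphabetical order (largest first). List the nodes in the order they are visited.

K P L G E A O H F C B N M J I D

Visit K; enqueue P → queue [P]
Visit P; enqueue L, G, E, A → queue [L, G, E, A]
Visit L; enqueue O, H, F, C → queue [G, E, A, O, H, F, C]
Visit G; enqueue B → queue [E, A, O, H, F, C, B]
Visit E; enqueue N → queue [A, O, H, F, C, B, N]
Visit A; enqueue M → queue [O, H, F, C, B, N, M]
Visit O; enqueue J → queue [H, F, C, B, N, M, J]
Visit H; enqueue I, D → queue [F, C, B, N, M, J, I, D]
Visit F → queue [C, B, N, M, J, I, D]
Visit C → queue [B, N, M, J, I, D]
Visit B → queue [N, M, J, I, D]
Visit N → queue [M, J, I, D]
Visit M → queue [J, I, D]
Visit J → queue [I, D]
Visit I → queue [D]
Visit D → queue []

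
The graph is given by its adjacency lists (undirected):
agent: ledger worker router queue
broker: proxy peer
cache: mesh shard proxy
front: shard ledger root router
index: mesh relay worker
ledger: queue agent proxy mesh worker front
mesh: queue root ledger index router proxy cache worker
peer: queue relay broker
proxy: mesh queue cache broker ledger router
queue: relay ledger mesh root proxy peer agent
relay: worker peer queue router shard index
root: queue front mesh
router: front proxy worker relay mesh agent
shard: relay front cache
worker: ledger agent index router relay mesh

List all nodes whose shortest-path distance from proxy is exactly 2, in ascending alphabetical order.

Level 0: proxy
Level 1: broker, cache, ledger, mesh, queue, router
Level 2: agent, front, index, peer, relay, root, shard, worker

agent, front, index, peer, relay, root, shard, worker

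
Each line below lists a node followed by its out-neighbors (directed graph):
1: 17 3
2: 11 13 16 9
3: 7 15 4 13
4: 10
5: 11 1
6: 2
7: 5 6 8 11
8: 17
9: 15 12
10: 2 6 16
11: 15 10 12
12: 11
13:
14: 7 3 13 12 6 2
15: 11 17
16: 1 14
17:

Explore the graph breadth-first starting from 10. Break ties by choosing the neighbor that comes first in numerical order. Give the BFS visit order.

10, 2, 6, 16, 9, 11, 13, 1, 14, 12, 15, 3, 17, 7, 4, 5, 8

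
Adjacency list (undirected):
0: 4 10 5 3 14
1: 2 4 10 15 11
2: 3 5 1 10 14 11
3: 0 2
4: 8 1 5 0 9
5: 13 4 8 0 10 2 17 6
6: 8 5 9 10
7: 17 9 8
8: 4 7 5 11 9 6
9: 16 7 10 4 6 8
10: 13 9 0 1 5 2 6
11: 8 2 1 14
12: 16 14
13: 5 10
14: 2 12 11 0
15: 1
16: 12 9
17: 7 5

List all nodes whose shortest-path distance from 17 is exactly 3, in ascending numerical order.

1, 3, 11, 14, 16

Level 0: 17
Level 1: 5, 7
Level 2: 0, 2, 4, 6, 8, 9, 10, 13
Level 3: 1, 3, 11, 14, 16
Level 4: 12, 15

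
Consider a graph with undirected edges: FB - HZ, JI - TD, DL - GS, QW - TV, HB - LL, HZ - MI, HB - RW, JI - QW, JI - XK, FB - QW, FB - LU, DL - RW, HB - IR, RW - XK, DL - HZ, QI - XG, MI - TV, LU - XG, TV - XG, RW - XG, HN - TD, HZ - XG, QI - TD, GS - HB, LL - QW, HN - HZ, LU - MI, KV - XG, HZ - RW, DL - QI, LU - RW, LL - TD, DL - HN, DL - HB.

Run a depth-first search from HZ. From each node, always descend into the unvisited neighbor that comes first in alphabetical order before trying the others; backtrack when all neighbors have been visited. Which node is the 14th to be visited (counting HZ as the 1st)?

QI

Visit HZ
HZ → DL
DL → GS
GS → HB
HB → IR
HB → LL
LL → QW
QW → FB
FB → LU
LU → MI
MI → TV
TV → XG
XG → KV
XG → QI
QI → TD
TD → HN
TD → JI
JI → XK
XK → RW

Visit order: HZ, DL, GS, HB, IR, LL, QW, FB, LU, MI, TV, XG, KV, QI, TD, HN, JI, XK, RW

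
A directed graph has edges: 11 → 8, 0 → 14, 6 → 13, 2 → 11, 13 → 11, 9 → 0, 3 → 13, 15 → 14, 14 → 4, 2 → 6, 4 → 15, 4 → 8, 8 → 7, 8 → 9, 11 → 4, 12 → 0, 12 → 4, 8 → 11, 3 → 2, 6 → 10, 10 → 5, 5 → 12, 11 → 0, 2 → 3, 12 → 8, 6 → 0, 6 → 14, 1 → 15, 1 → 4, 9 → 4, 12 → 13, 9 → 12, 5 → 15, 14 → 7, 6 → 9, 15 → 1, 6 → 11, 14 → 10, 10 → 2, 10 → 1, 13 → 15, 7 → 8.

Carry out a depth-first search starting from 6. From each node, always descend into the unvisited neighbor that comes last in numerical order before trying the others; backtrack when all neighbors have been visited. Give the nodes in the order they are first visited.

Visit 6
6 → 14
14 → 10
10 → 5
5 → 15
15 → 1
1 → 4
4 → 8
8 → 11
11 → 0
8 → 9
9 → 12
12 → 13
8 → 7
10 → 2
2 → 3

6 → 14 → 10 → 5 → 15 → 1 → 4 → 8 → 11 → 0 → 9 → 12 → 13 → 7 → 2 → 3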